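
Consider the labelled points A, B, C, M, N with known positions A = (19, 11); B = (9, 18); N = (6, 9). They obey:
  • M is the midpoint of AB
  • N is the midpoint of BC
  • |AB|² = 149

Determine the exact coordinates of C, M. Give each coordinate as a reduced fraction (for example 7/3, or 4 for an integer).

1. M_x = 14  [2·M = A+B = (19, 11)+(9, 18)]
2. M_y = 29/2  [2·M = A+B = (19, 11)+(9, 18)]
   so M = (14, 29/2)
3. C_x = 3  [C = 2·N−B = 2·(6, 9)−(9, 18)]
4. C_y = 0  [C = 2·N−B = 2·(6, 9)−(9, 18)]
   so C = (3, 0)

C = (3, 0)
M = (14, 29/2)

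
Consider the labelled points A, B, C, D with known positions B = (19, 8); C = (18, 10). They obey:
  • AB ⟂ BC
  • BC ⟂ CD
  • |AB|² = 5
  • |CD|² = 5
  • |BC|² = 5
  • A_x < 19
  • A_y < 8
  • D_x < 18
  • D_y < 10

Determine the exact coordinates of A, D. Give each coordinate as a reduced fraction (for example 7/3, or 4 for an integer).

1. A_x = 17  [[AB ⟂ BC ⇒ 1x-2y-3=0] ∩ [|A−(19, 8)|²=5]]
2. A_y = 7  [[AB ⟂ BC ⇒ 1x-2y-3=0] ∩ [|A−(19, 8)|²=5]]
   so A = (17, 7)
3. D_x = 16  [[BC ⟂ CD ⇒ -1x+2y-2=0] ∩ [|D−(18, 10)|²=5]]
4. D_y = 9  [[BC ⟂ CD ⇒ -1x+2y-2=0] ∩ [|D−(18, 10)|²=5]]
   so D = (16, 9)

A = (17, 7)
D = (16, 9)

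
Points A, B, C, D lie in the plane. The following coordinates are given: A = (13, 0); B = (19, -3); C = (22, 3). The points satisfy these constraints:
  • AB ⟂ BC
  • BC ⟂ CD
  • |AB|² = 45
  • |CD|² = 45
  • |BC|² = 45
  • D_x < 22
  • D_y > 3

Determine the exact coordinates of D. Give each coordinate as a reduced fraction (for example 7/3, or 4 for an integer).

1. D_x = 16  [[BC ⟂ CD ⇒ 3x+6y-84=0] ∩ [|D−(22, 3)|²=45]]
2. D_y = 6  [[BC ⟂ CD ⇒ 3x+6y-84=0] ∩ [|D−(22, 3)|²=45]]
   so D = (16, 6)

D = (16, 6)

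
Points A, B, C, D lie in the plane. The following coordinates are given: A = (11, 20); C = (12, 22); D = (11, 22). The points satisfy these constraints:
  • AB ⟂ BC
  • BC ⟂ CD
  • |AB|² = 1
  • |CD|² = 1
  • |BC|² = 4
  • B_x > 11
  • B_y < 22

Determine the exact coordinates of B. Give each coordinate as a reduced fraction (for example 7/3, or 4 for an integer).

B = (12, 20)

1. B_x = 12  [[BC ⟂ CD ⇒ 1x-12=0] ∩ [|B−(11, 20)|²=1]]
2. B_y = 20  [[BC ⟂ CD ⇒ 1x-12=0] ∩ [|B−(11, 20)|²=1]]
   so B = (12, 20)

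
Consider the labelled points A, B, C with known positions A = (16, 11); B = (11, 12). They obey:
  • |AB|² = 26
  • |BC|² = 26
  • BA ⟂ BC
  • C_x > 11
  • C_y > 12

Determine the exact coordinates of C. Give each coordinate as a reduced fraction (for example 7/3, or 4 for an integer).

C = (12, 17)

1. C_x = 12  [[BA ⟂ BC ⇒ 5x-1y-43=0] ∩ [|C−(11, 12)|²=26]]
2. C_y = 17  [[BA ⟂ BC ⇒ 5x-1y-43=0] ∩ [|C−(11, 12)|²=26]]
   so C = (12, 17)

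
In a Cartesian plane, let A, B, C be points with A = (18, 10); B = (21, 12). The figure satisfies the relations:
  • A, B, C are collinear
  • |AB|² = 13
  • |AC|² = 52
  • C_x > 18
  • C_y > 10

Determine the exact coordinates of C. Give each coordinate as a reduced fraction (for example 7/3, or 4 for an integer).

1. C_x = 24  [[A, B, C are collinear ⇒ -2x+3y+6=0] ∩ [|C−(18, 10)|²=52]]
2. C_y = 14  [[A, B, C are collinear ⇒ -2x+3y+6=0] ∩ [|C−(18, 10)|²=52]]
   so C = (24, 14)

C = (24, 14)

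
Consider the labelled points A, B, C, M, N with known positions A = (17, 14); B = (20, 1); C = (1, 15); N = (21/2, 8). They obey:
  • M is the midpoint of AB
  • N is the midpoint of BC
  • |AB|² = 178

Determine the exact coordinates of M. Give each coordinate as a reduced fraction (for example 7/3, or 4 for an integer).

1. M_x = 37/2  [2·M = A+B = (17, 14)+(20, 1)]
2. M_y = 15/2  [2·M = A+B = (17, 14)+(20, 1)]
   so M = (37/2, 15/2)

M = (37/2, 15/2)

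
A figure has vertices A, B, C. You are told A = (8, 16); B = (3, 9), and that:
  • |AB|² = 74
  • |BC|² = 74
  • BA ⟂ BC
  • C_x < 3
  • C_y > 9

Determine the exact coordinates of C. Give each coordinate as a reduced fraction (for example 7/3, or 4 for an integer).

1. C_x = -4  [[BA ⟂ BC ⇒ 5x+7y-78=0] ∩ [|C−(3, 9)|²=74]]
2. C_y = 14  [[BA ⟂ BC ⇒ 5x+7y-78=0] ∩ [|C−(3, 9)|²=74]]
   so C = (-4, 14)

C = (-4, 14)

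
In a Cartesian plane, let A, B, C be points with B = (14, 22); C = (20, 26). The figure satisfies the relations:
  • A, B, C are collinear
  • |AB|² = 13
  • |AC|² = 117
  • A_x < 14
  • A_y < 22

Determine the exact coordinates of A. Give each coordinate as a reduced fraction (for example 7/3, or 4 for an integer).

A = (11, 20)

1. A_x = 11  [[A, B, C are collinear ⇒ -4x+6y-76=0] ∩ [|A−(14, 22)|²=13]]
2. A_y = 20  [[A, B, C are collinear ⇒ -4x+6y-76=0] ∩ [|A−(14, 22)|²=13]]
   so A = (11, 20)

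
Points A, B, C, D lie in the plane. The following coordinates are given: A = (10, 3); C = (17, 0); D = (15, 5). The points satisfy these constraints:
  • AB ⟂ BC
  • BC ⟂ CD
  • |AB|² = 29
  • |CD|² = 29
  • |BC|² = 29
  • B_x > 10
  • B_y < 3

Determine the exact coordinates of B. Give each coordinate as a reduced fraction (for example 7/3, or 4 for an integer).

B = (12, -2)

1. B_x = 12  [[BC ⟂ CD ⇒ 2x-5y-34=0] ∩ [|B−(10, 3)|²=29]]
2. B_y = -2  [[BC ⟂ CD ⇒ 2x-5y-34=0] ∩ [|B−(10, 3)|²=29]]
   so B = (12, -2)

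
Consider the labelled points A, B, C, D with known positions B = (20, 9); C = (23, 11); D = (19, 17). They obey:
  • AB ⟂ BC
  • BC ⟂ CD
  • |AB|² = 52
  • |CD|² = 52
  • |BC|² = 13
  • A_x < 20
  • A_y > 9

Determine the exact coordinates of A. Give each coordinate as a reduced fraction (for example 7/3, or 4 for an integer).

1. A_x = 16  [[AB ⟂ BC ⇒ -3x-2y+78=0] ∩ [|A−(20, 9)|²=52]]
2. A_y = 15  [[AB ⟂ BC ⇒ -3x-2y+78=0] ∩ [|A−(20, 9)|²=52]]
   so A = (16, 15)

A = (16, 15)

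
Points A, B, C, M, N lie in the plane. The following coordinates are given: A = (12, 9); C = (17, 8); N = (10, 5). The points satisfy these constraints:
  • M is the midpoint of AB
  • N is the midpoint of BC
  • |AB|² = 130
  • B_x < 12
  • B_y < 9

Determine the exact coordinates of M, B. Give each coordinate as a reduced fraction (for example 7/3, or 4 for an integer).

M = (15/2, 11/2)
B = (3, 2)

1. B_x = 3  [B = 2·N−C = 2·(10, 5)−(17, 8)]
2. B_y = 2  [B = 2·N−C = 2·(10, 5)−(17, 8)]
   so B = (3, 2)
3. M_x = 15/2  [2·M = A+B = (12, 9)+(3, 2)]
4. M_y = 11/2  [2·M = A+B = (12, 9)+(3, 2)]
   so M = (15/2, 11/2)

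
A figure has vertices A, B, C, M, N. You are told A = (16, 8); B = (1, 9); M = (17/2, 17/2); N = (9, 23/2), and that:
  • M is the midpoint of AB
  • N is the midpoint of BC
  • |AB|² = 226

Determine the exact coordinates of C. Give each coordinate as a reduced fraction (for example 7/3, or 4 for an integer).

C = (17, 14)

1. C_x = 17  [C = 2·N−B = 2·(9, 23/2)−(1, 9)]
2. C_y = 14  [C = 2·N−B = 2·(9, 23/2)−(1, 9)]
   so C = (17, 14)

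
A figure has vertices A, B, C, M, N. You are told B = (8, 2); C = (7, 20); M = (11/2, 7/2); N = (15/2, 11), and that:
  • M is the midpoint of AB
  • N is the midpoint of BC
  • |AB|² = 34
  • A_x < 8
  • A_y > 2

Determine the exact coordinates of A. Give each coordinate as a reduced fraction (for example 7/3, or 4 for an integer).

1. A_x = 3  [A = 2·M−B = 2·(11/2, 7/2)−(8, 2)]
2. A_y = 5  [A = 2·M−B = 2·(11/2, 7/2)−(8, 2)]
   so A = (3, 5)

A = (3, 5)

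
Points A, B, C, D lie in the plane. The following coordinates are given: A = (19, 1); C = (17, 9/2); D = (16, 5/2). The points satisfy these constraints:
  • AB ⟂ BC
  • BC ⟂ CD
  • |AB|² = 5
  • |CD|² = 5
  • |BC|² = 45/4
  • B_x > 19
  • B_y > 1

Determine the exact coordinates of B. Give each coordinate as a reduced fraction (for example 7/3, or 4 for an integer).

B = (20, 3)

1. B_x = 20  [[BC ⟂ CD ⇒ 1x+2y-26=0] ∩ [|B−(19, 1)|²=5]]
2. B_y = 3  [[BC ⟂ CD ⇒ 1x+2y-26=0] ∩ [|B−(19, 1)|²=5]]
   so B = (20, 3)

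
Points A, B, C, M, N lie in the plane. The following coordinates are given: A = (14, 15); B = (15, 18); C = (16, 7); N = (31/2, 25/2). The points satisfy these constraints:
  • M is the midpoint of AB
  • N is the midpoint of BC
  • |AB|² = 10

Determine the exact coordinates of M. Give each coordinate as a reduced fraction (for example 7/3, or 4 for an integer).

M = (29/2, 33/2)

1. M_x = 29/2  [2·M = A+B = (14, 15)+(15, 18)]
2. M_y = 33/2  [2·M = A+B = (14, 15)+(15, 18)]
   so M = (29/2, 33/2)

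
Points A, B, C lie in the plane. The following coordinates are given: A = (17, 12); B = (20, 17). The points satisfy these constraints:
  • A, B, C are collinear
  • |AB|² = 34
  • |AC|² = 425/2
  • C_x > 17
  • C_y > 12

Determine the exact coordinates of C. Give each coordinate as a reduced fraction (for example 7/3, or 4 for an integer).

1. C_x = 49/2  [[A, B, C are collinear ⇒ -5x+3y+49=0] ∩ [|C−(17, 12)|²=425/2]]
2. C_y = 49/2  [[A, B, C are collinear ⇒ -5x+3y+49=0] ∩ [|C−(17, 12)|²=425/2]]
   so C = (49/2, 49/2)

C = (49/2, 49/2)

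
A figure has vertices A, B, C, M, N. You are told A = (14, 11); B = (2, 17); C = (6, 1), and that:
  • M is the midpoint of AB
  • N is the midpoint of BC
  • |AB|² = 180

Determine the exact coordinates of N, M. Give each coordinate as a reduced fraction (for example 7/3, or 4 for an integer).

N = (4, 9)
M = (8, 14)

1. M_x = 8  [2·M = A+B = (14, 11)+(2, 17)]
2. M_y = 14  [2·M = A+B = (14, 11)+(2, 17)]
   so M = (8, 14)
3. N_x = 4  [2·N = B+C = (2, 17)+(6, 1)]
4. N_y = 9  [2·N = B+C = (2, 17)+(6, 1)]
   so N = (4, 9)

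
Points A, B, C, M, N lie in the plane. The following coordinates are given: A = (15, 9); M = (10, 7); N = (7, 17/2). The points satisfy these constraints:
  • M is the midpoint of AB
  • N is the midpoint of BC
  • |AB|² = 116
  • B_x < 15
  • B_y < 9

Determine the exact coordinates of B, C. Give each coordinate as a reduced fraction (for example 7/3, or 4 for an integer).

1. B_x = 5  [B = 2·M−A = 2·(10, 7)−(15, 9)]
2. B_y = 5  [B = 2·M−A = 2·(10, 7)−(15, 9)]
   so B = (5, 5)
3. C_x = 9  [C = 2·N−B = 2·(7, 17/2)−(5, 5)]
4. C_y = 12  [C = 2·N−B = 2·(7, 17/2)−(5, 5)]
   so C = (9, 12)

B = (5, 5)
C = (9, 12)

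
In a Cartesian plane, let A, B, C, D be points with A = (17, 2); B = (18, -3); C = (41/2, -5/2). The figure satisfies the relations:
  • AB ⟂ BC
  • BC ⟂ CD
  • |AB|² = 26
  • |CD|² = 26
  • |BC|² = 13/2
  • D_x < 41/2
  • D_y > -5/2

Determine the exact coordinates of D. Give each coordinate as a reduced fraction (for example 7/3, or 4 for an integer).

D = (39/2, 5/2)

1. D_x = 39/2  [[BC ⟂ CD ⇒ 5/2x+1/2y-50=0] ∩ [|D−(41/2, -5/2)|²=26]]
2. D_y = 5/2  [[BC ⟂ CD ⇒ 5/2x+1/2y-50=0] ∩ [|D−(41/2, -5/2)|²=26]]
   so D = (39/2, 5/2)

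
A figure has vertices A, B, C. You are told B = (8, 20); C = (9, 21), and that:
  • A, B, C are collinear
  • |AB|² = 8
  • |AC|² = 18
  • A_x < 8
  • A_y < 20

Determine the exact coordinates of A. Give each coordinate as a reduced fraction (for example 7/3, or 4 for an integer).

1. A_x = 6  [[A, B, C are collinear ⇒ -1x+1y-12=0] ∩ [|A−(8, 20)|²=8]]
2. A_y = 18  [[A, B, C are collinear ⇒ -1x+1y-12=0] ∩ [|A−(8, 20)|²=8]]
   so A = (6, 18)

A = (6, 18)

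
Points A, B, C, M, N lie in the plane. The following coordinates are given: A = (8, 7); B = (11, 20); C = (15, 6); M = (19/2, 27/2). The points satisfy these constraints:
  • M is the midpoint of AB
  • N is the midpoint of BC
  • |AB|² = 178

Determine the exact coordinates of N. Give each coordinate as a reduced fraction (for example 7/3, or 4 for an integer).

1. N_x = 13  [2·N = B+C = (11, 20)+(15, 6)]
2. N_y = 13  [2·N = B+C = (11, 20)+(15, 6)]
   so N = (13, 13)

N = (13, 13)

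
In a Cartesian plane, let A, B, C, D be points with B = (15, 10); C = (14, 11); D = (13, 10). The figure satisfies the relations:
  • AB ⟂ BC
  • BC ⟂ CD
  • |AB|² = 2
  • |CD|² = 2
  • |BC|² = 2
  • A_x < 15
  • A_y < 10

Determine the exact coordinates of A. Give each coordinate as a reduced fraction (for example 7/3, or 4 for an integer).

A = (14, 9)

1. A_x = 14  [[AB ⟂ BC ⇒ 1x-1y-5=0] ∩ [|A−(15, 10)|²=2]]
2. A_y = 9  [[AB ⟂ BC ⇒ 1x-1y-5=0] ∩ [|A−(15, 10)|²=2]]
   so A = (14, 9)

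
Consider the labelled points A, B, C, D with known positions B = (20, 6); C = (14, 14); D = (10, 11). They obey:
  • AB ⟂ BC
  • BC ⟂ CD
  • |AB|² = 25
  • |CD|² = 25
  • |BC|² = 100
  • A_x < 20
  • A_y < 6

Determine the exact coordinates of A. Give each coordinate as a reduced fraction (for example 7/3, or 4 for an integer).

1. A_x = 16  [[AB ⟂ BC ⇒ 6x-8y-72=0] ∩ [|A−(20, 6)|²=25]]
2. A_y = 3  [[AB ⟂ BC ⇒ 6x-8y-72=0] ∩ [|A−(20, 6)|²=25]]
   so A = (16, 3)

A = (16, 3)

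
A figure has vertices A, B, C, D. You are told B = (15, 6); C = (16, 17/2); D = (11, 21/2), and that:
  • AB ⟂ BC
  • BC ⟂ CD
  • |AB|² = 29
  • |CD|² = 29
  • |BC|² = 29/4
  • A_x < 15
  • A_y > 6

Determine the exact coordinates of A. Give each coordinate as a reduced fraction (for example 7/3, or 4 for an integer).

A = (10, 8)

1. A_x = 10  [[AB ⟂ BC ⇒ -1x-5/2y+30=0] ∩ [|A−(15, 6)|²=29]]
2. A_y = 8  [[AB ⟂ BC ⇒ -1x-5/2y+30=0] ∩ [|A−(15, 6)|²=29]]
   so A = (10, 8)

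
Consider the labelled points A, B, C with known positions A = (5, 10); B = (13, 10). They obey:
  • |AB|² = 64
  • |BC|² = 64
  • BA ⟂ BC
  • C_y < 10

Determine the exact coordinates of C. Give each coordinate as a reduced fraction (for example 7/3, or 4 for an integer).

1. C_x = 13  [[BA ⟂ BC ⇒ -8x+104=0] ∩ [|C−(13, 10)|²=64]]
2. C_y = 2  [[BA ⟂ BC ⇒ -8x+104=0] ∩ [|C−(13, 10)|²=64]]
   so C = (13, 2)

C = (13, 2)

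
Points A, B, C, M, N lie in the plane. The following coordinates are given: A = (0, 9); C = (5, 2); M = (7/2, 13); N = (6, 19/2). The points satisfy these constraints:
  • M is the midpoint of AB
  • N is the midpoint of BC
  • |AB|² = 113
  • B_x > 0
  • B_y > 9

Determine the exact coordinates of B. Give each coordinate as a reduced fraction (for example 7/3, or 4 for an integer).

1. B_x = 7  [B = 2·M−A = 2·(7/2, 13)−(0, 9)]
2. B_y = 17  [B = 2·M−A = 2·(7/2, 13)−(0, 9)]
   so B = (7, 17)

B = (7, 17)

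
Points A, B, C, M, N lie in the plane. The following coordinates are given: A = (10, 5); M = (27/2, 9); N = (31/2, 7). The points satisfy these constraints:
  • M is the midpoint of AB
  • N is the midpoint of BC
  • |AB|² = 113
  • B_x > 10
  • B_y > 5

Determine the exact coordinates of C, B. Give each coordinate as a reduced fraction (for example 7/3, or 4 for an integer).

1. B_x = 17  [B = 2·M−A = 2·(27/2, 9)−(10, 5)]
2. B_y = 13  [B = 2·M−A = 2·(27/2, 9)−(10, 5)]
   so B = (17, 13)
3. C_x = 14  [C = 2·N−B = 2·(31/2, 7)−(17, 13)]
4. C_y = 1  [C = 2·N−B = 2·(31/2, 7)−(17, 13)]
   so C = (14, 1)

C = (14, 1)
B = (17, 13)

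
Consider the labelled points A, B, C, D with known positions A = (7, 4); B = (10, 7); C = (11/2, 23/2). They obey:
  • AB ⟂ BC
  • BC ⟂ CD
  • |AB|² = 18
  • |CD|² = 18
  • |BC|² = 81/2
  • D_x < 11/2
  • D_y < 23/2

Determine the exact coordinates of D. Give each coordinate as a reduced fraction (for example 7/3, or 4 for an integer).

1. D_x = 5/2  [[BC ⟂ CD ⇒ -9/2x+9/2y-27=0] ∩ [|D−(11/2, 23/2)|²=18]]
2. D_y = 17/2  [[BC ⟂ CD ⇒ -9/2x+9/2y-27=0] ∩ [|D−(11/2, 23/2)|²=18]]
   so D = (5/2, 17/2)

D = (5/2, 17/2)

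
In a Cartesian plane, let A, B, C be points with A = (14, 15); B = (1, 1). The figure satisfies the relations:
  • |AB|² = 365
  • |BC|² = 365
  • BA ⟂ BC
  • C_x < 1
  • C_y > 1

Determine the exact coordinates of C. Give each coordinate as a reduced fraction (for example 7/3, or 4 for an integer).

1. C_x = -13  [[BA ⟂ BC ⇒ 13x+14y-27=0] ∩ [|C−(1, 1)|²=365]]
2. C_y = 14  [[BA ⟂ BC ⇒ 13x+14y-27=0] ∩ [|C−(1, 1)|²=365]]
   so C = (-13, 14)

C = (-13, 14)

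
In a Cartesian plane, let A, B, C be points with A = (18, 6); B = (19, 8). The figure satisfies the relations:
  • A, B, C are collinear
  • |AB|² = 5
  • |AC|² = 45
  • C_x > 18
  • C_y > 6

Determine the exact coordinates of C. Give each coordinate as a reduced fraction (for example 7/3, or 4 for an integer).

C = (21, 12)

1. C_x = 21  [[A, B, C are collinear ⇒ -2x+1y+30=0] ∩ [|C−(18, 6)|²=45]]
2. C_y = 12  [[A, B, C are collinear ⇒ -2x+1y+30=0] ∩ [|C−(18, 6)|²=45]]
   so C = (21, 12)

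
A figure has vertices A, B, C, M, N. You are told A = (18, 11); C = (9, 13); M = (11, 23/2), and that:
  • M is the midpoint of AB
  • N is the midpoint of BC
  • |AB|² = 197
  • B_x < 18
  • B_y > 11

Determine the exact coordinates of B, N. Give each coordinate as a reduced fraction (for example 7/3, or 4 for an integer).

1. B_x = 4  [B = 2·M−A = 2·(11, 23/2)−(18, 11)]
2. B_y = 12  [B = 2·M−A = 2·(11, 23/2)−(18, 11)]
   so B = (4, 12)
3. N_x = 13/2  [2·N = B+C = (4, 12)+(9, 13)]
4. N_y = 25/2  [2·N = B+C = (4, 12)+(9, 13)]
   so N = (13/2, 25/2)

B = (4, 12)
N = (13/2, 25/2)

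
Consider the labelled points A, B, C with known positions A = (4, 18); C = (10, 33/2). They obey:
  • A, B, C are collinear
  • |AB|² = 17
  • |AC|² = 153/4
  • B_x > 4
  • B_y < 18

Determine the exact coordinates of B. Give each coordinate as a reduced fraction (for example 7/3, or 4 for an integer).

1. B_x = 8  [[A, B, C are collinear ⇒ -3/2x-6y+114=0] ∩ [|B−(4, 18)|²=17]]
2. B_y = 17  [[A, B, C are collinear ⇒ -3/2x-6y+114=0] ∩ [|B−(4, 18)|²=17]]
   so B = (8, 17)

B = (8, 17)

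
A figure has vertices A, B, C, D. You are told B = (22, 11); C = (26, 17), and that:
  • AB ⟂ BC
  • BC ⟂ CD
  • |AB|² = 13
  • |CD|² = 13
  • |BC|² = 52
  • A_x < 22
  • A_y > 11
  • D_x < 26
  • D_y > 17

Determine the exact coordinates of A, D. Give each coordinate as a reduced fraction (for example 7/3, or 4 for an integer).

1. A_x = 19  [[AB ⟂ BC ⇒ -4x-6y+154=0] ∩ [|A−(22, 11)|²=13]]
2. A_y = 13  [[AB ⟂ BC ⇒ -4x-6y+154=0] ∩ [|A−(22, 11)|²=13]]
   so A = (19, 13)
3. D_x = 23  [[BC ⟂ CD ⇒ 4x+6y-206=0] ∩ [|D−(26, 17)|²=13]]
4. D_y = 19  [[BC ⟂ CD ⇒ 4x+6y-206=0] ∩ [|D−(26, 17)|²=13]]
   so D = (23, 19)

A = (19, 13)
D = (23, 19)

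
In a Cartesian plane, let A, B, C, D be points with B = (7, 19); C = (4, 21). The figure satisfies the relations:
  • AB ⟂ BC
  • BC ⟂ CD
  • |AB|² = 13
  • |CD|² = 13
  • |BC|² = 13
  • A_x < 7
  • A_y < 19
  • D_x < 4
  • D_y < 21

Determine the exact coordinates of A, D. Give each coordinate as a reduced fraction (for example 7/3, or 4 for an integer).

1. A_x = 5  [[AB ⟂ BC ⇒ 3x-2y+17=0] ∩ [|A−(7, 19)|²=13]]
2. A_y = 16  [[AB ⟂ BC ⇒ 3x-2y+17=0] ∩ [|A−(7, 19)|²=13]]
   so A = (5, 16)
3. D_x = 2  [[BC ⟂ CD ⇒ -3x+2y-30=0] ∩ [|D−(4, 21)|²=13]]
4. D_y = 18  [[BC ⟂ CD ⇒ -3x+2y-30=0] ∩ [|D−(4, 21)|²=13]]
   so D = (2, 18)

A = (5, 16)
D = (2, 18)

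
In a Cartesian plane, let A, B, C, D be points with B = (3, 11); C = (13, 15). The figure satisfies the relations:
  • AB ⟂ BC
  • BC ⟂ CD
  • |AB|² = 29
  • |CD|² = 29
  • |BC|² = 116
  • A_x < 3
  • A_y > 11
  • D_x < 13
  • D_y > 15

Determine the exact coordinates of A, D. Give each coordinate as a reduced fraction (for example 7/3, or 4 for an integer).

1. A_x = 1  [[AB ⟂ BC ⇒ -10x-4y+74=0] ∩ [|A−(3, 11)|²=29]]
2. A_y = 16  [[AB ⟂ BC ⇒ -10x-4y+74=0] ∩ [|A−(3, 11)|²=29]]
   so A = (1, 16)
3. D_x = 11  [[BC ⟂ CD ⇒ 10x+4y-190=0] ∩ [|D−(13, 15)|²=29]]
4. D_y = 20  [[BC ⟂ CD ⇒ 10x+4y-190=0] ∩ [|D−(13, 15)|²=29]]
   so D = (11, 20)

A = (1, 16)
D = (11, 20)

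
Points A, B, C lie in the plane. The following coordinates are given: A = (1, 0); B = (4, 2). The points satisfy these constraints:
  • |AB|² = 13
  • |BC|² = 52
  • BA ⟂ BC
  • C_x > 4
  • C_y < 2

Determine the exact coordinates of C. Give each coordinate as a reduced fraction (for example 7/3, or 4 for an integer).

C = (8, -4)

1. C_x = 8  [[BA ⟂ BC ⇒ -3x-2y+16=0] ∩ [|C−(4, 2)|²=52]]
2. C_y = -4  [[BA ⟂ BC ⇒ -3x-2y+16=0] ∩ [|C−(4, 2)|²=52]]
   so C = (8, -4)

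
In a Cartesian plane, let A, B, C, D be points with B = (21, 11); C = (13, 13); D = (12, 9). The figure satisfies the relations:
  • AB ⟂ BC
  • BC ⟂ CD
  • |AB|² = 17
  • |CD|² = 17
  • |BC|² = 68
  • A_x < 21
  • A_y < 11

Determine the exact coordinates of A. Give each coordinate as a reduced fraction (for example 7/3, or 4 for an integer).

A = (20, 7)

1. A_x = 20  [[AB ⟂ BC ⇒ 8x-2y-146=0] ∩ [|A−(21, 11)|²=17]]
2. A_y = 7  [[AB ⟂ BC ⇒ 8x-2y-146=0] ∩ [|A−(21, 11)|²=17]]
   so A = (20, 7)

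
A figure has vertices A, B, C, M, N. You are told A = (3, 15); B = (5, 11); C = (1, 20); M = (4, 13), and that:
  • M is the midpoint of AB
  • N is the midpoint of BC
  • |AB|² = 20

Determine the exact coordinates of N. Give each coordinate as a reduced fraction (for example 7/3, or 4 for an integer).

1. N_x = 3  [2·N = B+C = (5, 11)+(1, 20)]
2. N_y = 31/2  [2·N = B+C = (5, 11)+(1, 20)]
   so N = (3, 31/2)

N = (3, 31/2)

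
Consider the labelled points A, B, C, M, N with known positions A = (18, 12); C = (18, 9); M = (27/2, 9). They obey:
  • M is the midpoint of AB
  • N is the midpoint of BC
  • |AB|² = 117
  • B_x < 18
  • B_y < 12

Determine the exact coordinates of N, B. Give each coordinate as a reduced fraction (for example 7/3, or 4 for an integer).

N = (27/2, 15/2)
B = (9, 6)

1. B_x = 9  [B = 2·M−A = 2·(27/2, 9)−(18, 12)]
2. B_y = 6  [B = 2·M−A = 2·(27/2, 9)−(18, 12)]
   so B = (9, 6)
3. N_x = 27/2  [2·N = B+C = (9, 6)+(18, 9)]
4. N_y = 15/2  [2·N = B+C = (9, 6)+(18, 9)]
   so N = (27/2, 15/2)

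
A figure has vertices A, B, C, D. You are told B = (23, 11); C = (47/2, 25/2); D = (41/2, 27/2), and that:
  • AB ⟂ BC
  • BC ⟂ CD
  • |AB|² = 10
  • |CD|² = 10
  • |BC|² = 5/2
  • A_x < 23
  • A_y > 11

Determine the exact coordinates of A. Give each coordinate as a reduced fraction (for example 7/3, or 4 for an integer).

1. A_x = 20  [[AB ⟂ BC ⇒ -1/2x-3/2y+28=0] ∩ [|A−(23, 11)|²=10]]
2. A_y = 12  [[AB ⟂ BC ⇒ -1/2x-3/2y+28=0] ∩ [|A−(23, 11)|²=10]]
   so A = (20, 12)

A = (20, 12)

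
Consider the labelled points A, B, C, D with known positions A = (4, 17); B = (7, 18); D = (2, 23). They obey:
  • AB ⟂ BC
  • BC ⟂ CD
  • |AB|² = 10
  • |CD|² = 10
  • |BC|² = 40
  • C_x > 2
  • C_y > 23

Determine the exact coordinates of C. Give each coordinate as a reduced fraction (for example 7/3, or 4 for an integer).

1. C_x = 5  [[AB ⟂ BC ⇒ 3x+1y-39=0] ∩ [|C−(2, 23)|²=10]]
2. C_y = 24  [[AB ⟂ BC ⇒ 3x+1y-39=0] ∩ [|C−(2, 23)|²=10]]
   so C = (5, 24)

C = (5, 24)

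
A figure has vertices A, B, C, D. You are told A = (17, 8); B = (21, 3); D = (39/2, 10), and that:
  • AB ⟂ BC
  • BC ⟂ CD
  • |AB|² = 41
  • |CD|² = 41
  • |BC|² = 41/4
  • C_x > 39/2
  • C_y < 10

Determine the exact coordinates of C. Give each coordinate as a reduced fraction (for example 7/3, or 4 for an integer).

C = (47/2, 5)

1. C_x = 47/2  [[AB ⟂ BC ⇒ 4x-5y-69=0] ∩ [|C−(39/2, 10)|²=41]]
2. C_y = 5  [[AB ⟂ BC ⇒ 4x-5y-69=0] ∩ [|C−(39/2, 10)|²=41]]
   so C = (47/2, 5)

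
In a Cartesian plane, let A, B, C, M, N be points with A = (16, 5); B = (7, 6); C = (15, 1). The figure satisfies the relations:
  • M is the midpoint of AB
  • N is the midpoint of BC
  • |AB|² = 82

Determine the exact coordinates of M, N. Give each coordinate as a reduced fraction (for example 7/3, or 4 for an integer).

1. M_x = 23/2  [2·M = A+B = (16, 5)+(7, 6)]
2. M_y = 11/2  [2·M = A+B = (16, 5)+(7, 6)]
   so M = (23/2, 11/2)
3. N_x = 11  [2·N = B+C = (7, 6)+(15, 1)]
4. N_y = 7/2  [2·N = B+C = (7, 6)+(15, 1)]
   so N = (11, 7/2)

M = (23/2, 11/2)
N = (11, 7/2)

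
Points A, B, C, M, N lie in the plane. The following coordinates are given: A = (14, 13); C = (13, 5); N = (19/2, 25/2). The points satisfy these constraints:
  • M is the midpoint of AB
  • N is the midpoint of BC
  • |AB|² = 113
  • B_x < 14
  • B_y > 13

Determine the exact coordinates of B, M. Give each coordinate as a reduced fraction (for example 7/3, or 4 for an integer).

B = (6, 20)
M = (10, 33/2)

1. B_x = 6  [B = 2·N−C = 2·(19/2, 25/2)−(13, 5)]
2. B_y = 20  [B = 2·N−C = 2·(19/2, 25/2)−(13, 5)]
   so B = (6, 20)
3. M_x = 10  [2·M = A+B = (14, 13)+(6, 20)]
4. M_y = 33/2  [2·M = A+B = (14, 13)+(6, 20)]
   so M = (10, 33/2)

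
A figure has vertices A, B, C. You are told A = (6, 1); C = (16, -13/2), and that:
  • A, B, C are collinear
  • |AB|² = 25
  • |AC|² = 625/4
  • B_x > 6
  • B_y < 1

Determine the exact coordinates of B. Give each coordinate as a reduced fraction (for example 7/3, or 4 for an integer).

1. B_x = 10  [[A, B, C are collinear ⇒ -15/2x-10y+55=0] ∩ [|B−(6, 1)|²=25]]
2. B_y = -2  [[A, B, C are collinear ⇒ -15/2x-10y+55=0] ∩ [|B−(6, 1)|²=25]]
   so B = (10, -2)

B = (10, -2)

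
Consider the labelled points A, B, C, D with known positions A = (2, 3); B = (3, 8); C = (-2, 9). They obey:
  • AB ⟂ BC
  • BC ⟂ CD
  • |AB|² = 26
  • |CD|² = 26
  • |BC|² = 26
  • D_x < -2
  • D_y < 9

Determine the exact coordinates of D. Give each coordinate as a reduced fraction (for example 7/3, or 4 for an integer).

D = (-3, 4)

1. D_x = -3  [[BC ⟂ CD ⇒ -5x+1y-19=0] ∩ [|D−(-2, 9)|²=26]]
2. D_y = 4  [[BC ⟂ CD ⇒ -5x+1y-19=0] ∩ [|D−(-2, 9)|²=26]]
   so D = (-3, 4)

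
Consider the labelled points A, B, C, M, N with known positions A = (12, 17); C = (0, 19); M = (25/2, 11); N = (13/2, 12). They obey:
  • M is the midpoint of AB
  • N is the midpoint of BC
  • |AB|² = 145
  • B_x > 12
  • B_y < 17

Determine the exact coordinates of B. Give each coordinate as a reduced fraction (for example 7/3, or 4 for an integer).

1. B_x = 13  [B = 2·M−A = 2·(25/2, 11)−(12, 17)]
2. B_y = 5  [B = 2·M−A = 2·(25/2, 11)−(12, 17)]
   so B = (13, 5)

B = (13, 5)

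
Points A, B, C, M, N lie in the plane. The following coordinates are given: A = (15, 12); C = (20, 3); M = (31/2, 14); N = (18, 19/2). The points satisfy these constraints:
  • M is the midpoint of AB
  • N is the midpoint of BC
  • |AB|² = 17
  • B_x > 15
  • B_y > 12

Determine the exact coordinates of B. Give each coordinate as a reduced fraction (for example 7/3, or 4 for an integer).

1. B_x = 16  [B = 2·M−A = 2·(31/2, 14)−(15, 12)]
2. B_y = 16  [B = 2·M−A = 2·(31/2, 14)−(15, 12)]
   so B = (16, 16)

B = (16, 16)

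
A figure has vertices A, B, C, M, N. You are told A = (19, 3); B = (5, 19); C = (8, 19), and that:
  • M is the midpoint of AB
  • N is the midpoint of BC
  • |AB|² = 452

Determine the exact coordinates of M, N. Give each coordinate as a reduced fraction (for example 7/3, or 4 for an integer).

M = (12, 11)
N = (13/2, 19)

1. M_x = 12  [2·M = A+B = (19, 3)+(5, 19)]
2. M_y = 11  [2·M = A+B = (19, 3)+(5, 19)]
   so M = (12, 11)
3. N_x = 13/2  [2·N = B+C = (5, 19)+(8, 19)]
4. N_y = 19  [2·N = B+C = (5, 19)+(8, 19)]
   so N = (13/2, 19)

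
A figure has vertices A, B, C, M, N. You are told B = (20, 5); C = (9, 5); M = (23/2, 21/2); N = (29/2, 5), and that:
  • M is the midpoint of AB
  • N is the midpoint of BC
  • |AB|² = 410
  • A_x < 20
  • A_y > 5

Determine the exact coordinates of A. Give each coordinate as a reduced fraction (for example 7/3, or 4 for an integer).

1. A_x = 3  [A = 2·M−B = 2·(23/2, 21/2)−(20, 5)]
2. A_y = 16  [A = 2·M−B = 2·(23/2, 21/2)−(20, 5)]
   so A = (3, 16)

A = (3, 16)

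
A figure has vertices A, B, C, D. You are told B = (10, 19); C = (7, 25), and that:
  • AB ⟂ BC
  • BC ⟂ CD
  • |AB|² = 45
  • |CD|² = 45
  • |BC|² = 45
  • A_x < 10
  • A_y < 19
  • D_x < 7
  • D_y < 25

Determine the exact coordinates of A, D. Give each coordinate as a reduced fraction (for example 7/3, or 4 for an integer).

1. A_x = 4  [[AB ⟂ BC ⇒ 3x-6y+84=0] ∩ [|A−(10, 19)|²=45]]
2. A_y = 16  [[AB ⟂ BC ⇒ 3x-6y+84=0] ∩ [|A−(10, 19)|²=45]]
   so A = (4, 16)
3. D_x = 1  [[BC ⟂ CD ⇒ -3x+6y-129=0] ∩ [|D−(7, 25)|²=45]]
4. D_y = 22  [[BC ⟂ CD ⇒ -3x+6y-129=0] ∩ [|D−(7, 25)|²=45]]
   so D = (1, 22)

A = (4, 16)
D = (1, 22)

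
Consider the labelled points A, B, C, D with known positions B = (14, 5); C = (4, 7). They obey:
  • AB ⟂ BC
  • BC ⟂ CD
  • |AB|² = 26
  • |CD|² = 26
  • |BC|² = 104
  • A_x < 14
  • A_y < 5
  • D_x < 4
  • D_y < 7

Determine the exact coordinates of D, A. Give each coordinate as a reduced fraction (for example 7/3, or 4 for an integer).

D = (3, 2)
A = (13, 0)

1. D_x = 3  [[BC ⟂ CD ⇒ -10x+2y+26=0] ∩ [|D−(4, 7)|²=26]]
2. D_y = 2  [[BC ⟂ CD ⇒ -10x+2y+26=0] ∩ [|D−(4, 7)|²=26]]
   so D = (3, 2)
3. A_x = 13  [[AB ⟂ BC ⇒ 10x-2y-130=0] ∩ [|A−(14, 5)|²=26]]
4. A_y = 0  [[AB ⟂ BC ⇒ 10x-2y-130=0] ∩ [|A−(14, 5)|²=26]]
   so A = (13, 0)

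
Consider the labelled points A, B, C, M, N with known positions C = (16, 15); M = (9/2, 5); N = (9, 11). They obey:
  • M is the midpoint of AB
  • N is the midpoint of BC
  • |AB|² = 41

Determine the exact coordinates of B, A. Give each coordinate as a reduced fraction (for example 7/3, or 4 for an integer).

B = (2, 7)
A = (7, 3)

1. B_x = 2  [B = 2·N−C = 2·(9, 11)−(16, 15)]
2. B_y = 7  [B = 2·N−C = 2·(9, 11)−(16, 15)]
   so B = (2, 7)
3. A_x = 7  [A = 2·M−B = 2·(9/2, 5)−(2, 7)]
4. A_y = 3  [A = 2·M−B = 2·(9/2, 5)−(2, 7)]
   so A = (7, 3)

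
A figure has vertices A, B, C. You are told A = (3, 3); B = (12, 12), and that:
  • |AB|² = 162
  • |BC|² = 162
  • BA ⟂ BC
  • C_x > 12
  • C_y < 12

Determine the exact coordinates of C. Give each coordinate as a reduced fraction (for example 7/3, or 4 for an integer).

1. C_x = 21  [[BA ⟂ BC ⇒ -9x-9y+216=0] ∩ [|C−(12, 12)|²=162]]
2. C_y = 3  [[BA ⟂ BC ⇒ -9x-9y+216=0] ∩ [|C−(12, 12)|²=162]]
   so C = (21, 3)

C = (21, 3)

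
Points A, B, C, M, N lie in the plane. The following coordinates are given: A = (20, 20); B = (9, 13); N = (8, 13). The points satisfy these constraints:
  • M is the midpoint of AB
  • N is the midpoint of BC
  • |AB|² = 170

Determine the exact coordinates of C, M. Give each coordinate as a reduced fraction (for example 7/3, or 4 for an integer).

1. M_x = 29/2  [2·M = A+B = (20, 20)+(9, 13)]
2. M_y = 33/2  [2·M = A+B = (20, 20)+(9, 13)]
   so M = (29/2, 33/2)
3. C_x = 7  [C = 2·N−B = 2·(8, 13)−(9, 13)]
4. C_y = 13  [C = 2·N−B = 2·(8, 13)−(9, 13)]
   so C = (7, 13)

C = (7, 13)
M = (29/2, 33/2)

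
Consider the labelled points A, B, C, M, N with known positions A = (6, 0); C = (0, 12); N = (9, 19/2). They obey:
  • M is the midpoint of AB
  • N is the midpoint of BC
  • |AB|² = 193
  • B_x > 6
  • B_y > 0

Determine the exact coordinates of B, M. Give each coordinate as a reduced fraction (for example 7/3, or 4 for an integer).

1. B_x = 18  [B = 2·N−C = 2·(9, 19/2)−(0, 12)]
2. B_y = 7  [B = 2·N−C = 2·(9, 19/2)−(0, 12)]
   so B = (18, 7)
3. M_x = 12  [2·M = A+B = (6, 0)+(18, 7)]
4. M_y = 7/2  [2·M = A+B = (6, 0)+(18, 7)]
   so M = (12, 7/2)

B = (18, 7)
M = (12, 7/2)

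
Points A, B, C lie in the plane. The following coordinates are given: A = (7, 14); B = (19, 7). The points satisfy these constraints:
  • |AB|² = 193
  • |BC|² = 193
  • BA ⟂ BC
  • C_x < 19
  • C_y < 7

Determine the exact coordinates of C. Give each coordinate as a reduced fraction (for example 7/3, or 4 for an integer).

1. C_x = 12  [[BA ⟂ BC ⇒ -12x+7y+179=0] ∩ [|C−(19, 7)|²=193]]
2. C_y = -5  [[BA ⟂ BC ⇒ -12x+7y+179=0] ∩ [|C−(19, 7)|²=193]]
   so C = (12, -5)

C = (12, -5)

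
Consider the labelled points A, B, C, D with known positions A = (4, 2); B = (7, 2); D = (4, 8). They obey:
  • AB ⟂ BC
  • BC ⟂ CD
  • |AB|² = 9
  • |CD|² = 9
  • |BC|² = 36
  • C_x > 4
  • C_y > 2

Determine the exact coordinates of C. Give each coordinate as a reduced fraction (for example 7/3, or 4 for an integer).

1. C_x = 7  [[AB ⟂ BC ⇒ 3x-21=0] ∩ [|C−(4, 8)|²=9]]
2. C_y = 8  [[AB ⟂ BC ⇒ 3x-21=0] ∩ [|C−(4, 8)|²=9]]
   so C = (7, 8)

C = (7, 8)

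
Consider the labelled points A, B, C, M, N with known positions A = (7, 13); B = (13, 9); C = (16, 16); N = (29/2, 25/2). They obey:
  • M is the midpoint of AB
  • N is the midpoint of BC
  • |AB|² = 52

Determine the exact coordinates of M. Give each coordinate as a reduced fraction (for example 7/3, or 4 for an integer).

1. M_x = 10  [2·M = A+B = (7, 13)+(13, 9)]
2. M_y = 11  [2·M = A+B = (7, 13)+(13, 9)]
   so M = (10, 11)

M = (10, 11)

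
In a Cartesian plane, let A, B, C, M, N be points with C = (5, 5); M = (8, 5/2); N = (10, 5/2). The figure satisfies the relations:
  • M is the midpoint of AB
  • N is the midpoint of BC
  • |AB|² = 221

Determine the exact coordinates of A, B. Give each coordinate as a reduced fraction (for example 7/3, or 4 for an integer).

1. B_x = 15  [B = 2·N−C = 2·(10, 5/2)−(5, 5)]
2. B_y = 0  [B = 2·N−C = 2·(10, 5/2)−(5, 5)]
   so B = (15, 0)
3. A_x = 1  [A = 2·M−B = 2·(8, 5/2)−(15, 0)]
4. A_y = 5  [A = 2·M−B = 2·(8, 5/2)−(15, 0)]
   so A = (1, 5)

A = (1, 5)
B = (15, 0)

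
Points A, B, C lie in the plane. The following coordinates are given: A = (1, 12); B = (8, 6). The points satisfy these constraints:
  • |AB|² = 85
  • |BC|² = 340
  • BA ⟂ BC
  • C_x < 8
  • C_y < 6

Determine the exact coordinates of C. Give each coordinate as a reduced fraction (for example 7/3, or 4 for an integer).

1. C_x = -4  [[BA ⟂ BC ⇒ -7x+6y+20=0] ∩ [|C−(8, 6)|²=340]]
2. C_y = -8  [[BA ⟂ BC ⇒ -7x+6y+20=0] ∩ [|C−(8, 6)|²=340]]
   so C = (-4, -8)

C = (-4, -8)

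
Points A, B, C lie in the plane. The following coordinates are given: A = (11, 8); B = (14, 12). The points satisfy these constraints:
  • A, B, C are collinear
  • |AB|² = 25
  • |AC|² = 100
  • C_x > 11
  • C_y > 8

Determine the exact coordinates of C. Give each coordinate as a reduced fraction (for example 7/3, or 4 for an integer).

1. C_x = 17  [[A, B, C are collinear ⇒ -4x+3y+20=0] ∩ [|C−(11, 8)|²=100]]
2. C_y = 16  [[A, B, C are collinear ⇒ -4x+3y+20=0] ∩ [|C−(11, 8)|²=100]]
   so C = (17, 16)

C = (17, 16)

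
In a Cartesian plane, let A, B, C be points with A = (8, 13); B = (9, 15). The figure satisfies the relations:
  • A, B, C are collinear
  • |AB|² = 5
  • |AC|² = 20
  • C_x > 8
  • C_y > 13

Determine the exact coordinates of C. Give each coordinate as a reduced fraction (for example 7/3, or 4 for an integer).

C = (10, 17)

1. C_x = 10  [[A, B, C are collinear ⇒ -2x+1y+3=0] ∩ [|C−(8, 13)|²=20]]
2. C_y = 17  [[A, B, C are collinear ⇒ -2x+1y+3=0] ∩ [|C−(8, 13)|²=20]]
   so C = (10, 17)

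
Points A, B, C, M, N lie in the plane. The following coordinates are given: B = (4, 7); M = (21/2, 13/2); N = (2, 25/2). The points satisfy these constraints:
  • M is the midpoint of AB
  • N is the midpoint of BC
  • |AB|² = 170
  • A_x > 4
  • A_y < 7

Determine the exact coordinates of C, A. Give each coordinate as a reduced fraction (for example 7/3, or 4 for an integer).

1. A_x = 17  [A = 2·M−B = 2·(21/2, 13/2)−(4, 7)]
2. A_y = 6  [A = 2·M−B = 2·(21/2, 13/2)−(4, 7)]
   so A = (17, 6)
3. C_x = 0  [C = 2·N−B = 2·(2, 25/2)−(4, 7)]
4. C_y = 18  [C = 2·N−B = 2·(2, 25/2)−(4, 7)]
   so C = (0, 18)

C = (0, 18)
A = (17, 6)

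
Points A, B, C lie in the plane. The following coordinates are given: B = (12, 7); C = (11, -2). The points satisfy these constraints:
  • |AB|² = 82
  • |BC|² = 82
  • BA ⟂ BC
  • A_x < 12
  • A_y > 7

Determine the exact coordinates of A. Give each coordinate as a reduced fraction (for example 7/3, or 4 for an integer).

A = (3, 8)

1. A_x = 3  [[BA ⟂ BC ⇒ -1x-9y+75=0] ∩ [|A−(12, 7)|²=82]]
2. A_y = 8  [[BA ⟂ BC ⇒ -1x-9y+75=0] ∩ [|A−(12, 7)|²=82]]
   so A = (3, 8)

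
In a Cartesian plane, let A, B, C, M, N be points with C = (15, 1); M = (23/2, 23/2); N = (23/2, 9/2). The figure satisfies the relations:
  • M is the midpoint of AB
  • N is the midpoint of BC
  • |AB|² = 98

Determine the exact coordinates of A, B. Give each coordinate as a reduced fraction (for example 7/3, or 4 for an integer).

A = (15, 15)
B = (8, 8)

1. B_x = 8  [B = 2·N−C = 2·(23/2, 9/2)−(15, 1)]
2. B_y = 8  [B = 2·N−C = 2·(23/2, 9/2)−(15, 1)]
   so B = (8, 8)
3. A_x = 15  [A = 2·M−B = 2·(23/2, 23/2)−(8, 8)]
4. A_y = 15  [A = 2·M−B = 2·(23/2, 23/2)−(8, 8)]
   so A = (15, 15)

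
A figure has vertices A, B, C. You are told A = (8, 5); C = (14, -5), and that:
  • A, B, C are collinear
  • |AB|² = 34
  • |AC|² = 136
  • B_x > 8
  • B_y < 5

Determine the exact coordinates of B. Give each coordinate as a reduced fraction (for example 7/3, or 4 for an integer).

B = (11, 0)

1. B_x = 11  [[A, B, C are collinear ⇒ -10x-6y+110=0] ∩ [|B−(8, 5)|²=34]]
2. B_y = 0  [[A, B, C are collinear ⇒ -10x-6y+110=0] ∩ [|B−(8, 5)|²=34]]
   so B = (11, 0)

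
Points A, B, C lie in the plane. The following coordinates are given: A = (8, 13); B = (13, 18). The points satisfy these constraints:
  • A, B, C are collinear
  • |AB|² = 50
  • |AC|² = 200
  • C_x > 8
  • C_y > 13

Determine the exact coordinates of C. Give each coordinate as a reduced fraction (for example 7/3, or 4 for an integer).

C = (18, 23)

1. C_x = 18  [[A, B, C are collinear ⇒ -5x+5y-25=0] ∩ [|C−(8, 13)|²=200]]
2. C_y = 23  [[A, B, C are collinear ⇒ -5x+5y-25=0] ∩ [|C−(8, 13)|²=200]]
   so C = (18, 23)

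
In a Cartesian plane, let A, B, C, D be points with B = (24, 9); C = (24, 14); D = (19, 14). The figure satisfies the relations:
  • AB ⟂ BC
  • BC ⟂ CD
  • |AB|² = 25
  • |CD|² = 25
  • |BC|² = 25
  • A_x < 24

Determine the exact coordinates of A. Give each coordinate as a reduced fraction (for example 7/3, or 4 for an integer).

1. A_x = 19  [[AB ⟂ BC ⇒ -5y+45=0] ∩ [|A−(24, 9)|²=25]]
2. A_y = 9  [[AB ⟂ BC ⇒ -5y+45=0] ∩ [|A−(24, 9)|²=25]]
   so A = (19, 9)

A = (19, 9)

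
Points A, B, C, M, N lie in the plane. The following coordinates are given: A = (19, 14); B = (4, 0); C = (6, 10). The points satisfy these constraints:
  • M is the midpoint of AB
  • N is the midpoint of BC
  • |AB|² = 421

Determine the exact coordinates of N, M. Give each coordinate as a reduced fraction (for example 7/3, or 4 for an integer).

N = (5, 5)
M = (23/2, 7)

1. M_x = 23/2  [2·M = A+B = (19, 14)+(4, 0)]
2. M_y = 7  [2·M = A+B = (19, 14)+(4, 0)]
   so M = (23/2, 7)
3. N_x = 5  [2·N = B+C = (4, 0)+(6, 10)]
4. N_y = 5  [2·N = B+C = (4, 0)+(6, 10)]
   so N = (5, 5)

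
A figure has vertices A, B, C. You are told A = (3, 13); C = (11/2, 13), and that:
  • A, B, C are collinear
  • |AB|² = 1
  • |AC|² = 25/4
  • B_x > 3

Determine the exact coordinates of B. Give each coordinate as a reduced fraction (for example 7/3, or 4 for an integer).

1. B_x = 4  [[A, B, C are collinear ⇒ -5/2y+65/2=0] ∩ [|B−(3, 13)|²=1]]
2. B_y = 13  [[A, B, C are collinear ⇒ -5/2y+65/2=0] ∩ [|B−(3, 13)|²=1]]
   so B = (4, 13)

B = (4, 13)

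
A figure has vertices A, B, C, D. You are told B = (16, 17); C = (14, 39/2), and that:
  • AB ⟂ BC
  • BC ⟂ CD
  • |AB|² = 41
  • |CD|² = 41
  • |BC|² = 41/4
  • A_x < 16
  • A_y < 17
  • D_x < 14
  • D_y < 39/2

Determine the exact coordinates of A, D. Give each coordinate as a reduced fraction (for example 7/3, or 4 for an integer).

A = (11, 13)
D = (9, 31/2)

1. A_x = 11  [[AB ⟂ BC ⇒ 2x-5/2y+21/2=0] ∩ [|A−(16, 17)|²=41]]
2. A_y = 13  [[AB ⟂ BC ⇒ 2x-5/2y+21/2=0] ∩ [|A−(16, 17)|²=41]]
   so A = (11, 13)
3. D_x = 9  [[BC ⟂ CD ⇒ -2x+5/2y-83/4=0] ∩ [|D−(14, 39/2)|²=41]]
4. D_y = 31/2  [[BC ⟂ CD ⇒ -2x+5/2y-83/4=0] ∩ [|D−(14, 39/2)|²=41]]
   so D = (9, 31/2)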